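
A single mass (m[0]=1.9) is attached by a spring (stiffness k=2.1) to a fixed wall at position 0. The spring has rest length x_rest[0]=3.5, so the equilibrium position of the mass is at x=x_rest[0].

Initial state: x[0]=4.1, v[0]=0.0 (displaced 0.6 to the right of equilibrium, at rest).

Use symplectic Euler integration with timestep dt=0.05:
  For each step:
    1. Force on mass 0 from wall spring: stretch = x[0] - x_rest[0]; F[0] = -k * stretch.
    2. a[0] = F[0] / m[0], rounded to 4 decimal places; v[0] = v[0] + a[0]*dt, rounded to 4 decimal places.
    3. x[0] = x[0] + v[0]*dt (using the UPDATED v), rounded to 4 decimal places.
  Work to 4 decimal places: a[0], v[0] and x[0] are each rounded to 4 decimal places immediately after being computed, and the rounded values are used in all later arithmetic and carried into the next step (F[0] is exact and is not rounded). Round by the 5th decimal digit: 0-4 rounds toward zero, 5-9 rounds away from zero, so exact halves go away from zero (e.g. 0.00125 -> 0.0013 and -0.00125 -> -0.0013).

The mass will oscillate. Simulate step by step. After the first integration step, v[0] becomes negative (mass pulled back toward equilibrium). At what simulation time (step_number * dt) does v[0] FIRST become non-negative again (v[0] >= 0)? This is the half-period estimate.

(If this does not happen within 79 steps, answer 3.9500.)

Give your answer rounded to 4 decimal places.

Step 0: x=[4.1000] v=[0.0000]
Step 1: x=[4.0983] v=[-0.0332]
Step 2: x=[4.0950] v=[-0.0663]
Step 3: x=[4.0900] v=[-0.0992]
Step 4: x=[4.0834] v=[-0.1318]
Step 5: x=[4.0752] v=[-0.1640]
Step 6: x=[4.0654] v=[-0.1958]
Step 7: x=[4.0541] v=[-0.2270]
Step 8: x=[4.0412] v=[-0.2576]
Step 9: x=[4.0268] v=[-0.2875]
Step 10: x=[4.0110] v=[-0.3166]
Step 11: x=[3.9938] v=[-0.3448]
Step 12: x=[3.9752] v=[-0.3721]
Step 13: x=[3.9553] v=[-0.3984]
Step 14: x=[3.9341] v=[-0.4236]
Step 15: x=[3.9117] v=[-0.4476]
Step 16: x=[3.8882] v=[-0.4704]
Step 17: x=[3.8636] v=[-0.4919]
Step 18: x=[3.8380] v=[-0.5120]
Step 19: x=[3.8115] v=[-0.5307]
Step 20: x=[3.7841] v=[-0.5479]
Step 21: x=[3.7559] v=[-0.5636]
Step 22: x=[3.7270] v=[-0.5777]
Step 23: x=[3.6975] v=[-0.5902]
Step 24: x=[3.6674] v=[-0.6011]
Step 25: x=[3.6369] v=[-0.6104]
Step 26: x=[3.6060] v=[-0.6180]
Step 27: x=[3.5748] v=[-0.6239]
Step 28: x=[3.5434] v=[-0.6280]
Step 29: x=[3.5119] v=[-0.6304]
Step 30: x=[3.4803] v=[-0.6311]
Step 31: x=[3.4488] v=[-0.6300]
Step 32: x=[3.4174] v=[-0.6272]
Step 33: x=[3.3863] v=[-0.6226]
Step 34: x=[3.3555] v=[-0.6163]
Step 35: x=[3.3251] v=[-0.6083]
Step 36: x=[3.2952] v=[-0.5986]
Step 37: x=[3.2658] v=[-0.5873]
Step 38: x=[3.2371] v=[-0.5744]
Step 39: x=[3.2091] v=[-0.5599]
Step 40: x=[3.1819] v=[-0.5438]
Step 41: x=[3.1556] v=[-0.5262]
Step 42: x=[3.1302] v=[-0.5072]
Step 43: x=[3.1059] v=[-0.4868]
Step 44: x=[3.0827] v=[-0.4650]
Step 45: x=[3.0606] v=[-0.4419]
Step 46: x=[3.0397] v=[-0.4176]
Step 47: x=[3.0201] v=[-0.3922]
Step 48: x=[3.0018] v=[-0.3657]
Step 49: x=[2.9849] v=[-0.3382]
Step 50: x=[2.9694] v=[-0.3097]
Step 51: x=[2.9554] v=[-0.2804]
Step 52: x=[2.9429] v=[-0.2503]
Step 53: x=[2.9319] v=[-0.2195]
Step 54: x=[2.9225] v=[-0.1881]
Step 55: x=[2.9147] v=[-0.1562]
Step 56: x=[2.9085] v=[-0.1239]
Step 57: x=[2.9039] v=[-0.0912]
Step 58: x=[2.9010] v=[-0.0583]
Step 59: x=[2.8997] v=[-0.0252]
Step 60: x=[2.9001] v=[0.0080]
First v>=0 after going negative at step 60, time=3.0000

Answer: 3.0000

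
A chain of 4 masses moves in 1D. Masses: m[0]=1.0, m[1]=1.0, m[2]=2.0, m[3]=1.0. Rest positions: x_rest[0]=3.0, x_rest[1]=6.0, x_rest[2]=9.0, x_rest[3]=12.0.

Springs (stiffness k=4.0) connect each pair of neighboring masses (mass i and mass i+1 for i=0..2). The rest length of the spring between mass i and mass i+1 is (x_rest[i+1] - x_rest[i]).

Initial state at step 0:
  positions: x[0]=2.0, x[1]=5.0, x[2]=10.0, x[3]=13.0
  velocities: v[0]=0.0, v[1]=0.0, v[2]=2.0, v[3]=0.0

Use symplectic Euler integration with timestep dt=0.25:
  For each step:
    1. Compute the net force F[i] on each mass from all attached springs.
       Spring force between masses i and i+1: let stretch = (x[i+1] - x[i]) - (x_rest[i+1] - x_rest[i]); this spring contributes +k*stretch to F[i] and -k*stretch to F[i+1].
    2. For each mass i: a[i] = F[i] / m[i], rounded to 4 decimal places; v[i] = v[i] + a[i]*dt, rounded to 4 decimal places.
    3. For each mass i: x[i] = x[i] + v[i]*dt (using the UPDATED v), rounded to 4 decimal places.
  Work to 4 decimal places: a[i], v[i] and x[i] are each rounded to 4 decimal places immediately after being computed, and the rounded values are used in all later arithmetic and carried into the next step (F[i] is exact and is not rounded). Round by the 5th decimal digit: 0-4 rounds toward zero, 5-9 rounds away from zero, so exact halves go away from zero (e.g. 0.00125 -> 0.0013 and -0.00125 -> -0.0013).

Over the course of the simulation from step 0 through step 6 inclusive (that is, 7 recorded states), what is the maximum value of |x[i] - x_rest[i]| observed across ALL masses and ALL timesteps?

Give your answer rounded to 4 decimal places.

Answer: 2.5011

Derivation:
Step 0: x=[2.0000 5.0000 10.0000 13.0000] v=[0.0000 0.0000 2.0000 0.0000]
Step 1: x=[2.0000 5.5000 10.2500 13.0000] v=[0.0000 2.0000 1.0000 0.0000]
Step 2: x=[2.1250 6.3125 10.2500 13.0625] v=[0.5000 3.2500 0.0000 0.2500]
Step 3: x=[2.5469 7.0625 10.1094 13.1719] v=[1.6875 3.0000 -0.5625 0.4375]
Step 4: x=[3.3477 7.4453 9.9707 13.2657] v=[3.2031 1.5313 -0.5547 0.3750]
Step 5: x=[4.4229 7.4351 9.9282 13.2857] v=[4.3007 -0.0409 -0.1699 0.0800]
Step 6: x=[5.5011 7.2951 9.9938 13.2163] v=[4.3129 -0.5600 0.2623 -0.2775]
Max displacement = 2.5011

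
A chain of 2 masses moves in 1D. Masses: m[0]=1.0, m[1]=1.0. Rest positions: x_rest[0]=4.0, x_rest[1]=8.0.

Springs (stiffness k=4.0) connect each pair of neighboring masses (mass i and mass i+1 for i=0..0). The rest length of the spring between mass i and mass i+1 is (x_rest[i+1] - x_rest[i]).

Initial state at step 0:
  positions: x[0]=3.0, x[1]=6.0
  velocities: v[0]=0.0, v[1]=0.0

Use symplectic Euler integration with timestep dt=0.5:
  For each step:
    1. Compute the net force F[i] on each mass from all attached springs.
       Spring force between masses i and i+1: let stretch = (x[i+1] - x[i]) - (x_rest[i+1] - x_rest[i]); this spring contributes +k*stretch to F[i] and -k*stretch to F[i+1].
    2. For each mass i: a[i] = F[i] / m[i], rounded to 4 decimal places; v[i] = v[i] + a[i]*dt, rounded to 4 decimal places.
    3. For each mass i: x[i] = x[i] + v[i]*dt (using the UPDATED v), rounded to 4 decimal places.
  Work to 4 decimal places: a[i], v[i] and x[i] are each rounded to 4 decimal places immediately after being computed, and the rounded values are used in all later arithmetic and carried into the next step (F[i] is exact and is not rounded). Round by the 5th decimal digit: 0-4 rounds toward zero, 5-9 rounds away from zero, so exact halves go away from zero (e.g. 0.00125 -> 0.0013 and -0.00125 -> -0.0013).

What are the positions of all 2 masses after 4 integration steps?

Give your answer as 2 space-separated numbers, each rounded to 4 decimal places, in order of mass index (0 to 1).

Answer: 3.0000 6.0000

Derivation:
Step 0: x=[3.0000 6.0000] v=[0.0000 0.0000]
Step 1: x=[2.0000 7.0000] v=[-2.0000 2.0000]
Step 2: x=[2.0000 7.0000] v=[0.0000 0.0000]
Step 3: x=[3.0000 6.0000] v=[2.0000 -2.0000]
Step 4: x=[3.0000 6.0000] v=[0.0000 0.0000]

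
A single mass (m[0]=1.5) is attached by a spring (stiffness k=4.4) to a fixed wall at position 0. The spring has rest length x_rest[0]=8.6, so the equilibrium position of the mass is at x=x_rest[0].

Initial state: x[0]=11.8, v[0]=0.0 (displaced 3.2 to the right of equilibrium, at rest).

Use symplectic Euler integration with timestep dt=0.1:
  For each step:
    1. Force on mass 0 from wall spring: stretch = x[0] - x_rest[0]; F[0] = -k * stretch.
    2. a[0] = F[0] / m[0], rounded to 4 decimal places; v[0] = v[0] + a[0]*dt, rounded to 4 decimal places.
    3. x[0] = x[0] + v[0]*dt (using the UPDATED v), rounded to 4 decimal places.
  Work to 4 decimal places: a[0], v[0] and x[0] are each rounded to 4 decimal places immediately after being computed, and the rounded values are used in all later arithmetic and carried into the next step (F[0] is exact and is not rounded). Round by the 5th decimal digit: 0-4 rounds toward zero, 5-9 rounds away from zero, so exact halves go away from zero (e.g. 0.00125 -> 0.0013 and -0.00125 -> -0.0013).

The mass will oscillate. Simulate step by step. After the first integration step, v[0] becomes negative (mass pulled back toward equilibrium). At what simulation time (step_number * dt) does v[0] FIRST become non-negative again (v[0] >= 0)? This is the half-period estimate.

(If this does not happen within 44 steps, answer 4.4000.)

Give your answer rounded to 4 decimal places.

Step 0: x=[11.8000] v=[0.0000]
Step 1: x=[11.7061] v=[-0.9387]
Step 2: x=[11.5211] v=[-1.8498]
Step 3: x=[11.2504] v=[-2.7067]
Step 4: x=[10.9020] v=[-3.4842]
Step 5: x=[10.4861] v=[-4.1595]
Step 6: x=[10.0148] v=[-4.7128]
Step 7: x=[9.5020] v=[-5.1278]
Step 8: x=[8.9628] v=[-5.3924]
Step 9: x=[8.4129] v=[-5.4988]
Step 10: x=[7.8685] v=[-5.4439]
Step 11: x=[7.3456] v=[-5.2293]
Step 12: x=[6.8595] v=[-4.8613]
Step 13: x=[6.4244] v=[-4.3508]
Step 14: x=[6.0531] v=[-3.7126]
Step 15: x=[5.7566] v=[-2.9655]
Step 16: x=[5.5435] v=[-2.1314]
Step 17: x=[5.4200] v=[-1.2348]
Step 18: x=[5.3898] v=[-0.3020]
Step 19: x=[5.4538] v=[0.6397]
First v>=0 after going negative at step 19, time=1.9000

Answer: 1.9000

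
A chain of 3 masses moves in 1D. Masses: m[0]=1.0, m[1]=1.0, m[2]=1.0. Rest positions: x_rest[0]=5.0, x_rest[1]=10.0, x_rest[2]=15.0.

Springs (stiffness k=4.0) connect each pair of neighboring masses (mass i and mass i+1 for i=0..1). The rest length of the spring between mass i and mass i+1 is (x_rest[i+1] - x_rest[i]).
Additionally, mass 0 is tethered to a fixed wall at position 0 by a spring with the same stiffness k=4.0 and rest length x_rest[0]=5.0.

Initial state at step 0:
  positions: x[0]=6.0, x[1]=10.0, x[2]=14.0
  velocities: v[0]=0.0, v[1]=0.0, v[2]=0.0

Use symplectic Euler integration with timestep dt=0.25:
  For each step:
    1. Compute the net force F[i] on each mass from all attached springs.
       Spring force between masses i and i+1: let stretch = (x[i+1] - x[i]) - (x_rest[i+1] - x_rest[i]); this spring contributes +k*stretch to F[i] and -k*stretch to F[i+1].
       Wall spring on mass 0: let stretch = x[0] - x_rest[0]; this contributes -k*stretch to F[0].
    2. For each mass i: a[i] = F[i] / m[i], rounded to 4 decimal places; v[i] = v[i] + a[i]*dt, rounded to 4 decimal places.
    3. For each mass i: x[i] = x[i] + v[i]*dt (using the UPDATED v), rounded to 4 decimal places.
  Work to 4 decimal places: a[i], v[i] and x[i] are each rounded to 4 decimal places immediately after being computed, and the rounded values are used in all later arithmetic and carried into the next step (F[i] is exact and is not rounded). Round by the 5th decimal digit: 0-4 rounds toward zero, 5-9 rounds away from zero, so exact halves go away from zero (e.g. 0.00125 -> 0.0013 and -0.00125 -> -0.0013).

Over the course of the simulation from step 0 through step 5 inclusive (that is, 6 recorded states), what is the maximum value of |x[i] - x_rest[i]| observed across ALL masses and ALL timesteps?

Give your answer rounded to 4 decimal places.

Answer: 1.1445

Derivation:
Step 0: x=[6.0000 10.0000 14.0000] v=[0.0000 0.0000 0.0000]
Step 1: x=[5.5000 10.0000 14.2500] v=[-2.0000 0.0000 1.0000]
Step 2: x=[4.7500 9.9375 14.6875] v=[-3.0000 -0.2500 1.7500]
Step 3: x=[4.1094 9.7656 15.1875] v=[-2.5625 -0.6875 2.0000]
Step 4: x=[3.8555 9.5352 15.5820] v=[-1.0157 -0.9218 1.5781]
Step 5: x=[4.0576 9.3965 15.7148] v=[0.8085 -0.5547 0.5313]
Max displacement = 1.1445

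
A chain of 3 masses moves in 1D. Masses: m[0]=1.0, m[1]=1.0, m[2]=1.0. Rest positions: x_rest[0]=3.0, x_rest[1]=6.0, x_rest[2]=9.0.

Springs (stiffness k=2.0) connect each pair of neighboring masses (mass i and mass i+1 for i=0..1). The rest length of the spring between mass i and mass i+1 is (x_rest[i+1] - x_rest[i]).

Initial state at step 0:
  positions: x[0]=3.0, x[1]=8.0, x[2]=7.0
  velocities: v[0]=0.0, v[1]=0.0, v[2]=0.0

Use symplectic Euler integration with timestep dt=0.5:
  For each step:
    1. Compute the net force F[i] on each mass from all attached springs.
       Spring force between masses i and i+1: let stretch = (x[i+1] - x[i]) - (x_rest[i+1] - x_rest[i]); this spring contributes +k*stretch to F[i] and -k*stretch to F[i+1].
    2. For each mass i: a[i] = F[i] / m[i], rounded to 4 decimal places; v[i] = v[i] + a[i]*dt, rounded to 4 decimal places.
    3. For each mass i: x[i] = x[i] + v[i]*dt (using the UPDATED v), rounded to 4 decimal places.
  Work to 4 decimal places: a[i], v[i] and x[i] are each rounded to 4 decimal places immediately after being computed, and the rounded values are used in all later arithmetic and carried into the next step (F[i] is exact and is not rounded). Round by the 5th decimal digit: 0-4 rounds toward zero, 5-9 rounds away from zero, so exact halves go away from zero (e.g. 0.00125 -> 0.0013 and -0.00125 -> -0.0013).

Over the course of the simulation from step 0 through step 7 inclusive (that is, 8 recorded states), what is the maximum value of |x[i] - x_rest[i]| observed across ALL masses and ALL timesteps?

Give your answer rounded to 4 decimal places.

Answer: 2.5000

Derivation:
Step 0: x=[3.0000 8.0000 7.0000] v=[0.0000 0.0000 0.0000]
Step 1: x=[4.0000 5.0000 9.0000] v=[2.0000 -6.0000 4.0000]
Step 2: x=[4.0000 3.5000 10.5000] v=[0.0000 -3.0000 3.0000]
Step 3: x=[2.2500 5.7500 10.0000] v=[-3.5000 4.5000 -1.0000]
Step 4: x=[0.7500 8.3750 8.8750] v=[-3.0000 5.2500 -2.2500]
Step 5: x=[1.5625 7.4375 9.0000] v=[1.6250 -1.8750 0.2500]
Step 6: x=[3.8125 4.3438 9.8438] v=[4.5000 -6.1875 1.6875]
Step 7: x=[4.8282 3.7344 9.4376] v=[2.0313 -1.2188 -0.8125]
Max displacement = 2.5000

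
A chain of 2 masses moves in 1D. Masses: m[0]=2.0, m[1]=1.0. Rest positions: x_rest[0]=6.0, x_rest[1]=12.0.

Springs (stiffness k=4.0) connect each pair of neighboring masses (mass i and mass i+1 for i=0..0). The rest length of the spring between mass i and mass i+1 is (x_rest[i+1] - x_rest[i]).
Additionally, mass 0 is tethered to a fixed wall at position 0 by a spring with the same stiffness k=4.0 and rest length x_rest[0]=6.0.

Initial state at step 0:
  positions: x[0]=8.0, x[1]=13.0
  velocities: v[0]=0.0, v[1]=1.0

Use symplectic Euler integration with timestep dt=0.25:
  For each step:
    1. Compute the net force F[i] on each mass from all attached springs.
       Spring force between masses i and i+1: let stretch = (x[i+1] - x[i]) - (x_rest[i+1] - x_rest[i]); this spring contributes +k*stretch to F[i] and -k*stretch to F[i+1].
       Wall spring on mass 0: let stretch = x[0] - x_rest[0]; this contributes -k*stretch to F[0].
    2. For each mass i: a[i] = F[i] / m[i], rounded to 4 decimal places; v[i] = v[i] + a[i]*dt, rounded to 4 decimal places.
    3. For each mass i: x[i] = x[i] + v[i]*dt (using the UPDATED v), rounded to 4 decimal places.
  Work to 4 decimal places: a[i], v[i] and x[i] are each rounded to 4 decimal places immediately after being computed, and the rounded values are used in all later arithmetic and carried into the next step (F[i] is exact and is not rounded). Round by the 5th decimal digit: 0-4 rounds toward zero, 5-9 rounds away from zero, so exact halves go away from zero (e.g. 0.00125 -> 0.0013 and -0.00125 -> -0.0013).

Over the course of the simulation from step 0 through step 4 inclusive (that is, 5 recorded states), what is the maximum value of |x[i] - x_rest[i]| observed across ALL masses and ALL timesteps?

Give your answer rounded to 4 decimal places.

Answer: 2.3126

Derivation:
Step 0: x=[8.0000 13.0000] v=[0.0000 1.0000]
Step 1: x=[7.6250 13.5000] v=[-1.5000 2.0000]
Step 2: x=[7.0313 14.0313] v=[-2.3750 2.1250]
Step 3: x=[6.4336 14.3126] v=[-2.3907 1.1250]
Step 4: x=[6.0166 14.1241] v=[-1.6680 -0.7540]
Max displacement = 2.3126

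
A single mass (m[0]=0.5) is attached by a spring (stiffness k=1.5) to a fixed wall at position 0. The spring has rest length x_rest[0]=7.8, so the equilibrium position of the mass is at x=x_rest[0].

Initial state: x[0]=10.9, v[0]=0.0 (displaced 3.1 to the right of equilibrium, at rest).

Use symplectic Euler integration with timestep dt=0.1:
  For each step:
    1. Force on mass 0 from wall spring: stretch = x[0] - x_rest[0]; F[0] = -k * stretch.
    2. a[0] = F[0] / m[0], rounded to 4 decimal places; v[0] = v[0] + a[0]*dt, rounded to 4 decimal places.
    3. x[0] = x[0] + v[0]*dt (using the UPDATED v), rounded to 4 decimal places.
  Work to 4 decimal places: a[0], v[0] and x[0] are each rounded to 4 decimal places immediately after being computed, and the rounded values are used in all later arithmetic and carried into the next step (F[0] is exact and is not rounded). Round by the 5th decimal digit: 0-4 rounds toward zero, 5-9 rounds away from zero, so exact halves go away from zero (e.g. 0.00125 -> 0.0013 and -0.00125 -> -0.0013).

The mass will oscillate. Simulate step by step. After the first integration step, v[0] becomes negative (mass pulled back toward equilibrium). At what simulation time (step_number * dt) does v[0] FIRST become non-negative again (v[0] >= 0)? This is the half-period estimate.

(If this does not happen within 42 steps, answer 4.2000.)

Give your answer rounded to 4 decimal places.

Answer: 1.9000

Derivation:
Step 0: x=[10.9000] v=[0.0000]
Step 1: x=[10.8070] v=[-0.9300]
Step 2: x=[10.6238] v=[-1.8321]
Step 3: x=[10.3559] v=[-2.6792]
Step 4: x=[10.0113] v=[-3.4460]
Step 5: x=[9.6004] v=[-4.1094]
Step 6: x=[9.1355] v=[-4.6495]
Step 7: x=[8.6305] v=[-5.0502]
Step 8: x=[8.1006] v=[-5.2994]
Step 9: x=[7.5616] v=[-5.3896]
Step 10: x=[7.0298] v=[-5.3181]
Step 11: x=[6.5211] v=[-5.0870]
Step 12: x=[6.0508] v=[-4.7033]
Step 13: x=[5.6330] v=[-4.1785]
Step 14: x=[5.2802] v=[-3.5284]
Step 15: x=[5.0030] v=[-2.7725]
Step 16: x=[4.8097] v=[-1.9334]
Step 17: x=[4.7061] v=[-1.0363]
Step 18: x=[4.6953] v=[-0.1081]
Step 19: x=[4.7776] v=[0.8233]
First v>=0 after going negative at step 19, time=1.9000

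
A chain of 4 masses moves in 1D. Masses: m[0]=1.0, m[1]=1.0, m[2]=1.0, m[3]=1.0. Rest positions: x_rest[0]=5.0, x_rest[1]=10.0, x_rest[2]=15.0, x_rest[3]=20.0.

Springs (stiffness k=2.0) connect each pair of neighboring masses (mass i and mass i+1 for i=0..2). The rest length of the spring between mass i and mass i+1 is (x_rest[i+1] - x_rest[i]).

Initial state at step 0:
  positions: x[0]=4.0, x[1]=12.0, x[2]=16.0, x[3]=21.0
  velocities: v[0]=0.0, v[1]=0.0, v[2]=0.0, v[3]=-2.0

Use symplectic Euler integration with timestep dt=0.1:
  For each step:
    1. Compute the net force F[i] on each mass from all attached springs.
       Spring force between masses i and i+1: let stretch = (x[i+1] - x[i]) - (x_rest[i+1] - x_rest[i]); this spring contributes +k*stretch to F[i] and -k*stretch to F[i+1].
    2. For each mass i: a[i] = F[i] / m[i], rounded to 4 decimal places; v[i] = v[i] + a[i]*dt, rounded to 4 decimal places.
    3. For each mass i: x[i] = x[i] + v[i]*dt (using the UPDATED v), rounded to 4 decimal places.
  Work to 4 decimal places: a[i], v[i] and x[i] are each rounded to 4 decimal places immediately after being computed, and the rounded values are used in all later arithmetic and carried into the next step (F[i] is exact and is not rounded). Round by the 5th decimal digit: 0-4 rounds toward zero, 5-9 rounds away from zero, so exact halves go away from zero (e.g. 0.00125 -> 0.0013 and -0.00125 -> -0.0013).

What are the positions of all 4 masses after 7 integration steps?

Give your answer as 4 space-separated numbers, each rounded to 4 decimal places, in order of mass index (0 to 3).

Step 0: x=[4.0000 12.0000 16.0000 21.0000] v=[0.0000 0.0000 0.0000 -2.0000]
Step 1: x=[4.0600 11.9200 16.0200 20.8000] v=[0.6000 -0.8000 0.2000 -2.0000]
Step 2: x=[4.1772 11.7648 16.0536 20.6044] v=[1.1720 -1.5520 0.3360 -1.9560]
Step 3: x=[4.3462 11.5436 16.0924 20.4178] v=[1.6895 -2.2118 0.3884 -1.8662]
Step 4: x=[4.5591 11.2695 16.1268 20.2447] v=[2.1290 -2.7415 0.3437 -1.7313]
Step 5: x=[4.8062 10.9583 16.1464 20.0892] v=[2.4711 -3.1121 0.1958 -1.5549]
Step 6: x=[5.0764 10.6278 16.1411 19.9549] v=[2.7015 -3.3049 -0.0533 -1.3435]
Step 7: x=[5.3576 10.2966 16.1018 19.8443] v=[2.8118 -3.3125 -0.3932 -1.1063]

Answer: 5.3576 10.2966 16.1018 19.8443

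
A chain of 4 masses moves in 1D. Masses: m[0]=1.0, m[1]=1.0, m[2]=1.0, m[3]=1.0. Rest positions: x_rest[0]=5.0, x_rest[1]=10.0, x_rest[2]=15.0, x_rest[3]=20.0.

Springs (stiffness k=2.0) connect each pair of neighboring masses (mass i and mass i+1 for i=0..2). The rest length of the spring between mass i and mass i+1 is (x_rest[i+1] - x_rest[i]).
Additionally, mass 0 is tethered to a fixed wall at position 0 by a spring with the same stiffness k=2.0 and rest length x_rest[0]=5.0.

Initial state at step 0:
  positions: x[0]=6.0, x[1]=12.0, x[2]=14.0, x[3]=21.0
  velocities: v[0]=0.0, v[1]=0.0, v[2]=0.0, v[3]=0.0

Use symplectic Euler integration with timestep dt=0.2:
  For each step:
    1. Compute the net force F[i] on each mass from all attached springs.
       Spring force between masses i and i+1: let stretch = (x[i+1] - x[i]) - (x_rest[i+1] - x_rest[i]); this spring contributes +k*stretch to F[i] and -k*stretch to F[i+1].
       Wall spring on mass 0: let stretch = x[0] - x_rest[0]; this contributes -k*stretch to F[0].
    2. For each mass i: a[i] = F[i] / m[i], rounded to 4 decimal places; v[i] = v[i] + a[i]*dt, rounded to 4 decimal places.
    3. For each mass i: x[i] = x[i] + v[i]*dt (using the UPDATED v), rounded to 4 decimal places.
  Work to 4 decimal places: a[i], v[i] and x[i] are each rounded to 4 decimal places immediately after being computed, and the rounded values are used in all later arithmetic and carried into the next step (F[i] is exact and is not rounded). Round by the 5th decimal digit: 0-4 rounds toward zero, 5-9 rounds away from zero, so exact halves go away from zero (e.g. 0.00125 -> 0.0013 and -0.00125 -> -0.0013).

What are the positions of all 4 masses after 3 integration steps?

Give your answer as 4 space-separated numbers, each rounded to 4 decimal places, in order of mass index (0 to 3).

Step 0: x=[6.0000 12.0000 14.0000 21.0000] v=[0.0000 0.0000 0.0000 0.0000]
Step 1: x=[6.0000 11.6800 14.4000 20.8400] v=[0.0000 -1.6000 2.0000 -0.8000]
Step 2: x=[5.9744 11.1232 15.0976 20.5648] v=[-0.1280 -2.7840 3.4880 -1.3760]
Step 3: x=[5.8828 10.4724 15.9146 20.2522] v=[-0.4582 -3.2538 4.0851 -1.5629]

Answer: 5.8828 10.4724 15.9146 20.2522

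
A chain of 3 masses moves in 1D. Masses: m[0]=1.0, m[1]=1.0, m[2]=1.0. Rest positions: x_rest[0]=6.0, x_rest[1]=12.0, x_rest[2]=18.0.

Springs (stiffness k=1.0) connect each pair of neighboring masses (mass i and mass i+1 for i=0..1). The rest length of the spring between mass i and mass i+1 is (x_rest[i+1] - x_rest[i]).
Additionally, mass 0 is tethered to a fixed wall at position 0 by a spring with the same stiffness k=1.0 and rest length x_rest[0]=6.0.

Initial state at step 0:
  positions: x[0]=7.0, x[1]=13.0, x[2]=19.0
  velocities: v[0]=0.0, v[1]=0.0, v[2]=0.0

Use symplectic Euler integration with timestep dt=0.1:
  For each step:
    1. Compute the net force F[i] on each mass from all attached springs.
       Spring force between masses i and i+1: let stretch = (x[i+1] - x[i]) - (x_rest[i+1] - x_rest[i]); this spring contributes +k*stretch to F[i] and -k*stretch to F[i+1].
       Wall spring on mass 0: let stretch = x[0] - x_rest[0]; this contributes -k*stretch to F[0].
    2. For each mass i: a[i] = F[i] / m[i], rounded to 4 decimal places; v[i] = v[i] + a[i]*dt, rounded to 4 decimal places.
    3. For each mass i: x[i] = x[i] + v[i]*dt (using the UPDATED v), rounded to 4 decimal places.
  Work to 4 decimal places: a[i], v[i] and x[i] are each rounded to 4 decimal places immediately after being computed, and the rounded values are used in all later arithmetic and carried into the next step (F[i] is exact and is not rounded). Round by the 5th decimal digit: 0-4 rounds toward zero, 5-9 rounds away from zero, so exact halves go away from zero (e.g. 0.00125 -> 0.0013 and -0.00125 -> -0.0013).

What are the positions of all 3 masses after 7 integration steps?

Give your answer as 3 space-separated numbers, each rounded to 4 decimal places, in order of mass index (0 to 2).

Answer: 6.7442 12.9882 18.9998

Derivation:
Step 0: x=[7.0000 13.0000 19.0000] v=[0.0000 0.0000 0.0000]
Step 1: x=[6.9900 13.0000 19.0000] v=[-0.1000 0.0000 0.0000]
Step 2: x=[6.9702 12.9999 19.0000] v=[-0.1980 -0.0010 0.0000]
Step 3: x=[6.9410 12.9995 19.0000] v=[-0.2921 -0.0040 0.0000]
Step 4: x=[6.9030 12.9985 19.0000] v=[-0.3804 -0.0098 -0.0001]
Step 5: x=[6.8569 12.9966 19.0000] v=[-0.4612 -0.0192 -0.0003]
Step 6: x=[6.8036 12.9933 18.9999] v=[-0.5329 -0.0328 -0.0006]
Step 7: x=[6.7442 12.9882 18.9998] v=[-0.5943 -0.0511 -0.0013]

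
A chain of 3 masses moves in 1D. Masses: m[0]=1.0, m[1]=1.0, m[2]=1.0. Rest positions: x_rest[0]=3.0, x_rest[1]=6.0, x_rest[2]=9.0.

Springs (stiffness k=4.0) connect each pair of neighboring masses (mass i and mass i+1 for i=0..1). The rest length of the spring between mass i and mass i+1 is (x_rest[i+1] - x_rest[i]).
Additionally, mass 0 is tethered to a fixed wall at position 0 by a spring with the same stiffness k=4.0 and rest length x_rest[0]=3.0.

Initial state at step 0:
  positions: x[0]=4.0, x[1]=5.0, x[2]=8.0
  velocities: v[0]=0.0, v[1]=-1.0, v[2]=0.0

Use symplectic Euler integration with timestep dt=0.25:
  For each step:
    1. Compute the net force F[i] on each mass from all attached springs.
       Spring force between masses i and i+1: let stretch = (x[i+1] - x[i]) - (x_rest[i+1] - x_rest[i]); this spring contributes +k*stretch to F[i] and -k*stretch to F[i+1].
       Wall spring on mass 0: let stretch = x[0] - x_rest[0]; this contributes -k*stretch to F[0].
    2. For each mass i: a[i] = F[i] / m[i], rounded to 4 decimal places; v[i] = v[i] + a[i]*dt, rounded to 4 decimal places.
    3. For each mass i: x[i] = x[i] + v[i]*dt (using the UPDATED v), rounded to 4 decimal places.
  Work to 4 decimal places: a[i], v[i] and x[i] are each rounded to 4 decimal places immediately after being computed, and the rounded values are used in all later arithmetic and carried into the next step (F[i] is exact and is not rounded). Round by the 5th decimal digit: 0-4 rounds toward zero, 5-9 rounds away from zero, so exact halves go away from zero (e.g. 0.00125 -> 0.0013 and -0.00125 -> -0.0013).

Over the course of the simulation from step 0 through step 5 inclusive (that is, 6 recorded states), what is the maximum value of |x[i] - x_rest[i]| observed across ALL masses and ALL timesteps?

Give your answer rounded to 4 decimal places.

Answer: 1.5469

Derivation:
Step 0: x=[4.0000 5.0000 8.0000] v=[0.0000 -1.0000 0.0000]
Step 1: x=[3.2500 5.2500 8.0000] v=[-3.0000 1.0000 0.0000]
Step 2: x=[2.1875 5.6875 8.0625] v=[-4.2500 1.7500 0.2500]
Step 3: x=[1.4531 5.8438 8.2813] v=[-2.9375 0.6250 0.8750]
Step 4: x=[1.4531 5.5118 8.6407] v=[0.0001 -1.3282 1.4375]
Step 5: x=[2.1045 4.9473 8.9679] v=[2.6057 -2.2580 1.3086]
Max displacement = 1.5469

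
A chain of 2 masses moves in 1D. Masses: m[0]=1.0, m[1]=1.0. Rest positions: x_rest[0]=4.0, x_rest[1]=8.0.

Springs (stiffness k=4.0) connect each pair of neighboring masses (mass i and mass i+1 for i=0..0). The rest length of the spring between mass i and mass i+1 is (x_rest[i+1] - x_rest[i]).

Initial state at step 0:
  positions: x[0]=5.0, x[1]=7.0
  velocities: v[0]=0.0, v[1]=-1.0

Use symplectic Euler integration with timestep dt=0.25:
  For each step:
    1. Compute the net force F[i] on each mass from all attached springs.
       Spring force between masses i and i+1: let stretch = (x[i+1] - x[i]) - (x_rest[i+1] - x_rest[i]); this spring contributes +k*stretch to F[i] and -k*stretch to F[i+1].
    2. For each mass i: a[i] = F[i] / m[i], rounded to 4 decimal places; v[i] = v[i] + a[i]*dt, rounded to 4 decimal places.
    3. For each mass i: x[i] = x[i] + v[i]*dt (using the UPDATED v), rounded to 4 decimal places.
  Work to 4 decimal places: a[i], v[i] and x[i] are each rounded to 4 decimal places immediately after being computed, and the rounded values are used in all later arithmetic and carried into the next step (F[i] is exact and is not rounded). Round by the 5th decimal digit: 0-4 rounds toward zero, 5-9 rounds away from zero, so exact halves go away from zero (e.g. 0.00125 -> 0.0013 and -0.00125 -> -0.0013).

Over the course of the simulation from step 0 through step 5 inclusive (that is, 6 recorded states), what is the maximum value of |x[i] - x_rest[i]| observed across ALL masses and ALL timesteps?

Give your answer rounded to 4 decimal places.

Step 0: x=[5.0000 7.0000] v=[0.0000 -1.0000]
Step 1: x=[4.5000 7.2500] v=[-2.0000 1.0000]
Step 2: x=[3.6875 7.8125] v=[-3.2500 2.2500]
Step 3: x=[2.9063 8.3438] v=[-3.1250 2.1250]
Step 4: x=[2.4844 8.5157] v=[-1.6875 0.6875]
Step 5: x=[2.5704 8.1798] v=[0.3438 -1.3438]
Max displacement = 1.5156

Answer: 1.5156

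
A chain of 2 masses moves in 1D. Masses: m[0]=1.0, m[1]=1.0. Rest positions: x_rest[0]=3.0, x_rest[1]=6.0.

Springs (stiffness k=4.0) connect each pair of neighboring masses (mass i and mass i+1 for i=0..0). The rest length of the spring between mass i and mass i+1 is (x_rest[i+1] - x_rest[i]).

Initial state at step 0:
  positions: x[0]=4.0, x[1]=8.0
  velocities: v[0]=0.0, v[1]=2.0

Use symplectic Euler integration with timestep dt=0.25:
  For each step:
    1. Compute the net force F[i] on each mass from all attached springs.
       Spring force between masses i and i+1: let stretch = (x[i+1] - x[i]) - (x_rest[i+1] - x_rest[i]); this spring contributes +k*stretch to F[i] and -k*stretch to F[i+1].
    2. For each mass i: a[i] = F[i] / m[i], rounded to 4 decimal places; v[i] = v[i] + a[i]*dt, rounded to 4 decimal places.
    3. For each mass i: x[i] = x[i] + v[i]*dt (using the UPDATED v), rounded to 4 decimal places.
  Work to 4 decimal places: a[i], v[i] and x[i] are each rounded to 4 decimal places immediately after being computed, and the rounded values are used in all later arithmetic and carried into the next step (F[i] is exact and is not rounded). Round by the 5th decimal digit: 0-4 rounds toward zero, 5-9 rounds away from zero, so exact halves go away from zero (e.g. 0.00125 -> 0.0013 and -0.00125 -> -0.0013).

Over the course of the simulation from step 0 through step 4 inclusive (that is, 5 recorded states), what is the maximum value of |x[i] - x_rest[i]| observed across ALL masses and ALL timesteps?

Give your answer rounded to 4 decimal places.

Step 0: x=[4.0000 8.0000] v=[0.0000 2.0000]
Step 1: x=[4.2500 8.2500] v=[1.0000 1.0000]
Step 2: x=[4.7500 8.2500] v=[2.0000 0.0000]
Step 3: x=[5.3750 8.1250] v=[2.5000 -0.5000]
Step 4: x=[5.9375 8.0625] v=[2.2500 -0.2500]
Max displacement = 2.9375

Answer: 2.9375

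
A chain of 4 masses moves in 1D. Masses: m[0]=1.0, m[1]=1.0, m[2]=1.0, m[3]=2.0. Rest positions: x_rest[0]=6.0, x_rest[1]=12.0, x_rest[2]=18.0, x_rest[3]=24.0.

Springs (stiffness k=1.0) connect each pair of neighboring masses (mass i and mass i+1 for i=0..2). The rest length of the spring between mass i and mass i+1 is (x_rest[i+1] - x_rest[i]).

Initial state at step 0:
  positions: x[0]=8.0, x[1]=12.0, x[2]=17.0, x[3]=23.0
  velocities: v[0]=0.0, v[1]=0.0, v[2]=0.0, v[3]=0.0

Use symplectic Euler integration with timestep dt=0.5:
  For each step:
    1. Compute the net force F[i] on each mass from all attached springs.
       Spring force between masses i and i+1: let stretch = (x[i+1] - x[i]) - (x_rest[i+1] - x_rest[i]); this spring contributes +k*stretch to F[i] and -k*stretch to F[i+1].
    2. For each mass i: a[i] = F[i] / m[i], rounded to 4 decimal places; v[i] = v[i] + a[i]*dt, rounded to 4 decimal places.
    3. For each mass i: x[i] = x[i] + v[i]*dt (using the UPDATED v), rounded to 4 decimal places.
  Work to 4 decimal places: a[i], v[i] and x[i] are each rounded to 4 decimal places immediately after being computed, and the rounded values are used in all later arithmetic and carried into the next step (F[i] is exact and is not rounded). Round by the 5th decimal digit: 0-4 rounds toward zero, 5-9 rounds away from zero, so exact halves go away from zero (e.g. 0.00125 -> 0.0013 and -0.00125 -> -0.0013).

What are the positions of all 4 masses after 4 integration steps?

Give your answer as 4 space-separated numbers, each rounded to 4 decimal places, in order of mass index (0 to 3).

Answer: 5.2110 12.4746 18.5401 23.3873

Derivation:
Step 0: x=[8.0000 12.0000 17.0000 23.0000] v=[0.0000 0.0000 0.0000 0.0000]
Step 1: x=[7.5000 12.2500 17.2500 23.0000] v=[-1.0000 0.5000 0.5000 0.0000]
Step 2: x=[6.6875 12.5625 17.6875 23.0313] v=[-1.6250 0.6250 0.8750 0.0625]
Step 3: x=[5.8438 12.6875 18.1797 23.1446] v=[-1.6875 0.2500 0.9844 0.2266]
Step 4: x=[5.2110 12.4746 18.5401 23.3873] v=[-1.2657 -0.4258 0.7208 0.4854]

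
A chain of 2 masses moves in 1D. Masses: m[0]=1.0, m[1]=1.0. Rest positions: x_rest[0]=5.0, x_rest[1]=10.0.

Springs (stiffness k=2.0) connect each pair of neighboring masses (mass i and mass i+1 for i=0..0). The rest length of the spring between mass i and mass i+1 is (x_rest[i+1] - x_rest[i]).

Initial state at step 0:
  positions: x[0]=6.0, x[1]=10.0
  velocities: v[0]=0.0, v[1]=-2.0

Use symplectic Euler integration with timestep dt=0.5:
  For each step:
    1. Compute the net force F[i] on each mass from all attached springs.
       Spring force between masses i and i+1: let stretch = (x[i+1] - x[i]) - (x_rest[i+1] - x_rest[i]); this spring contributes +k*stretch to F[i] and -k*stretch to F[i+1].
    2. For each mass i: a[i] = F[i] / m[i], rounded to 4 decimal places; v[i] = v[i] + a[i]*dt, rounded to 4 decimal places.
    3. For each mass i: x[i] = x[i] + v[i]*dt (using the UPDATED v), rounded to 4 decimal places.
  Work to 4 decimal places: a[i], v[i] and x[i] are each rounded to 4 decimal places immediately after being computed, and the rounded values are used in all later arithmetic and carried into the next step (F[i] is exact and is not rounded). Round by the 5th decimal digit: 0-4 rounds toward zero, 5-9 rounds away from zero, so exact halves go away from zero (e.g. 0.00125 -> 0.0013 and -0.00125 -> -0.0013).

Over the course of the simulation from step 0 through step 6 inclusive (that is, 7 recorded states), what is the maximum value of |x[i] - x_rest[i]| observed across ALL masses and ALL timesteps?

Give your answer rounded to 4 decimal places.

Answer: 3.0000

Derivation:
Step 0: x=[6.0000 10.0000] v=[0.0000 -2.0000]
Step 1: x=[5.5000 9.5000] v=[-1.0000 -1.0000]
Step 2: x=[4.5000 9.5000] v=[-2.0000 0.0000]
Step 3: x=[3.5000 9.5000] v=[-2.0000 0.0000]
Step 4: x=[3.0000 9.0000] v=[-1.0000 -1.0000]
Step 5: x=[3.0000 8.0000] v=[0.0000 -2.0000]
Step 6: x=[3.0000 7.0000] v=[0.0000 -2.0000]
Max displacement = 3.0000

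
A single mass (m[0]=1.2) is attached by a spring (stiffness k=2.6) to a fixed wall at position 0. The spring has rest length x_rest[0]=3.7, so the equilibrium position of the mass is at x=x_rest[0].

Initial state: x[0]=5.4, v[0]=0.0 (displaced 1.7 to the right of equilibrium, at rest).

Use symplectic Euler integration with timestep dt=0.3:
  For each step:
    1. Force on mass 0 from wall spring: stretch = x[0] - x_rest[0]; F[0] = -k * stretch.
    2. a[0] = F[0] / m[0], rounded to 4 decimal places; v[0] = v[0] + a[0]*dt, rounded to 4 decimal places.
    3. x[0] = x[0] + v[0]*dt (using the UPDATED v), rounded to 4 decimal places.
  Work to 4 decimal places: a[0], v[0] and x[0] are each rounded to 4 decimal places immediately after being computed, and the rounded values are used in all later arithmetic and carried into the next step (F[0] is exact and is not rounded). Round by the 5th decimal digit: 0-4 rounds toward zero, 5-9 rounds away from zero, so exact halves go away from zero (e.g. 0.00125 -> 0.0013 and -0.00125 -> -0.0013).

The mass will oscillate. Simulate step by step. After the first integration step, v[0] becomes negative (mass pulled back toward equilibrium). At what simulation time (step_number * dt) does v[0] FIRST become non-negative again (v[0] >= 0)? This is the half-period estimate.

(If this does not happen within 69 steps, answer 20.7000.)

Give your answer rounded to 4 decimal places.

Answer: 2.4000

Derivation:
Step 0: x=[5.4000] v=[0.0000]
Step 1: x=[5.0685] v=[-1.1050]
Step 2: x=[4.4702] v=[-1.9945]
Step 3: x=[3.7217] v=[-2.4951]
Step 4: x=[2.9689] v=[-2.5092]
Step 5: x=[2.3587] v=[-2.0340]
Step 6: x=[2.0101] v=[-1.1621]
Step 7: x=[1.9910] v=[-0.0637]
Step 8: x=[2.3051] v=[1.0471]
First v>=0 after going negative at step 8, time=2.4000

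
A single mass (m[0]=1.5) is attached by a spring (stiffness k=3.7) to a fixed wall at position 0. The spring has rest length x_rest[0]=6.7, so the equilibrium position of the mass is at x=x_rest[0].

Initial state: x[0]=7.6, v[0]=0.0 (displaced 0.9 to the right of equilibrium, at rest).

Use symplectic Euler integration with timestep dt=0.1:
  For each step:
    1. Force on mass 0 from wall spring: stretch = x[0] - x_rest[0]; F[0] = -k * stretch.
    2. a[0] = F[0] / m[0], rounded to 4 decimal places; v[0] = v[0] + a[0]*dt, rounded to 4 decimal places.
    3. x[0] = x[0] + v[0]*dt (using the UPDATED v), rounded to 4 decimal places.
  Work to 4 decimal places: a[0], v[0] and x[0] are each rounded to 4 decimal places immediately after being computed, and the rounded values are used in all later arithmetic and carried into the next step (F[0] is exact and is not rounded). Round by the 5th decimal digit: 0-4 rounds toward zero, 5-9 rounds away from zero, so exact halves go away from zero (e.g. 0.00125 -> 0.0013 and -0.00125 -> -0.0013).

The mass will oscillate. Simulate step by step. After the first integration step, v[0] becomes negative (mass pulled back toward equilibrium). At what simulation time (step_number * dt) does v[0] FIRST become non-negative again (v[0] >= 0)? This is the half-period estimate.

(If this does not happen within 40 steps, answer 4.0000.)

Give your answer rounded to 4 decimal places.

Answer: 2.0000

Derivation:
Step 0: x=[7.6000] v=[0.0000]
Step 1: x=[7.5778] v=[-0.2220]
Step 2: x=[7.5340] v=[-0.4385]
Step 3: x=[7.4696] v=[-0.6442]
Step 4: x=[7.3862] v=[-0.8340]
Step 5: x=[7.2859] v=[-1.0033]
Step 6: x=[7.1711] v=[-1.1478]
Step 7: x=[7.0447] v=[-1.2640]
Step 8: x=[6.9098] v=[-1.3490]
Step 9: x=[6.7697] v=[-1.4008]
Step 10: x=[6.6279] v=[-1.4180]
Step 11: x=[6.4879] v=[-1.4002]
Step 12: x=[6.3531] v=[-1.3479]
Step 13: x=[6.2269] v=[-1.2623]
Step 14: x=[6.1123] v=[-1.1456]
Step 15: x=[6.0122] v=[-1.0006]
Step 16: x=[5.9291] v=[-0.8309]
Step 17: x=[5.8650] v=[-0.6407]
Step 18: x=[5.8215] v=[-0.4347]
Step 19: x=[5.7997] v=[-0.2180]
Step 20: x=[5.8001] v=[0.0041]
First v>=0 after going negative at step 20, time=2.0000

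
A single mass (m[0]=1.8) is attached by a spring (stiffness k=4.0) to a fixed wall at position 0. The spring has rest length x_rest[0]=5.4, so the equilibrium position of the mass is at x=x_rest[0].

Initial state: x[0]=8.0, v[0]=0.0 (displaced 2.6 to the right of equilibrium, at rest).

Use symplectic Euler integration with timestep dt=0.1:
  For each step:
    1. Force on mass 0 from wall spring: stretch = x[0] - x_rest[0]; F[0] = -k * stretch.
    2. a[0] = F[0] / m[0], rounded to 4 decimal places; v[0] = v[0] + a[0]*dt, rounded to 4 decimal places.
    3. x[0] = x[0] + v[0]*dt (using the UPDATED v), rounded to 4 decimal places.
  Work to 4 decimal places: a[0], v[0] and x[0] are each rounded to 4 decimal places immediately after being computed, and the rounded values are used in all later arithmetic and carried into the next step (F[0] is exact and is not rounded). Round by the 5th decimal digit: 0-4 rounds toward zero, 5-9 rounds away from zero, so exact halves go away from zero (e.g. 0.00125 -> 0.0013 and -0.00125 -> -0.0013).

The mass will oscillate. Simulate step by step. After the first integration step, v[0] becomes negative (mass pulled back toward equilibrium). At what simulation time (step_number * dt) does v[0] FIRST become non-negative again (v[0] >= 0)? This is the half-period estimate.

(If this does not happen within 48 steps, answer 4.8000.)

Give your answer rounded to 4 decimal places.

Answer: 2.2000

Derivation:
Step 0: x=[8.0000] v=[0.0000]
Step 1: x=[7.9422] v=[-0.5778]
Step 2: x=[7.8279] v=[-1.1427]
Step 3: x=[7.6597] v=[-1.6822]
Step 4: x=[7.4413] v=[-2.1844]
Step 5: x=[7.1775] v=[-2.6380]
Step 6: x=[6.8742] v=[-3.0330]
Step 7: x=[6.5381] v=[-3.3606]
Step 8: x=[6.1768] v=[-3.6135]
Step 9: x=[5.7982] v=[-3.7861]
Step 10: x=[5.4107] v=[-3.8746]
Step 11: x=[5.0230] v=[-3.8770]
Step 12: x=[4.6437] v=[-3.7932]
Step 13: x=[4.2812] v=[-3.6251]
Step 14: x=[3.9436] v=[-3.3765]
Step 15: x=[3.6383] v=[-3.0529]
Step 16: x=[3.3722] v=[-2.6614]
Step 17: x=[3.1511] v=[-2.2108]
Step 18: x=[2.9800] v=[-1.7110]
Step 19: x=[2.8627] v=[-1.1732]
Step 20: x=[2.8018] v=[-0.6094]
Step 21: x=[2.7986] v=[-0.0320]
Step 22: x=[2.8532] v=[0.5461]
First v>=0 after going negative at step 22, time=2.2000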